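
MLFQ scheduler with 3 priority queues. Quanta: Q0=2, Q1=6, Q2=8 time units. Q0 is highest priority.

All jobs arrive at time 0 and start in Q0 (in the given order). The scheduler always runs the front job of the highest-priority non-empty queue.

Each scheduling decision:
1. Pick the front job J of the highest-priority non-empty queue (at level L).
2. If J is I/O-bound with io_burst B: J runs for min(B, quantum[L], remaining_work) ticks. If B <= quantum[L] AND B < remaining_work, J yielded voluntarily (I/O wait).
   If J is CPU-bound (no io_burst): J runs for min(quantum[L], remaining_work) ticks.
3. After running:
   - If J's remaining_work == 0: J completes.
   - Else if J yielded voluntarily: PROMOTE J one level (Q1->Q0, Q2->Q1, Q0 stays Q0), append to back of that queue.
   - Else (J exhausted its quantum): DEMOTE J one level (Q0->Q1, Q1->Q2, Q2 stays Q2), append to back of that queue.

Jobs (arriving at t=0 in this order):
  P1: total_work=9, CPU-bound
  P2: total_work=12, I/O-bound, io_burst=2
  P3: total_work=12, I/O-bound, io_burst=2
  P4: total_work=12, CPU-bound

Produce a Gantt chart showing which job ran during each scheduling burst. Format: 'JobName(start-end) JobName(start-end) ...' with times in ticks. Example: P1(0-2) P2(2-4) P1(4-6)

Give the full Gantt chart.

Answer: P1(0-2) P2(2-4) P3(4-6) P4(6-8) P2(8-10) P3(10-12) P2(12-14) P3(14-16) P2(16-18) P3(18-20) P2(20-22) P3(22-24) P2(24-26) P3(26-28) P1(28-34) P4(34-40) P1(40-41) P4(41-45)

Derivation:
t=0-2: P1@Q0 runs 2, rem=7, quantum used, demote→Q1. Q0=[P2,P3,P4] Q1=[P1] Q2=[]
t=2-4: P2@Q0 runs 2, rem=10, I/O yield, promote→Q0. Q0=[P3,P4,P2] Q1=[P1] Q2=[]
t=4-6: P3@Q0 runs 2, rem=10, I/O yield, promote→Q0. Q0=[P4,P2,P3] Q1=[P1] Q2=[]
t=6-8: P4@Q0 runs 2, rem=10, quantum used, demote→Q1. Q0=[P2,P3] Q1=[P1,P4] Q2=[]
t=8-10: P2@Q0 runs 2, rem=8, I/O yield, promote→Q0. Q0=[P3,P2] Q1=[P1,P4] Q2=[]
t=10-12: P3@Q0 runs 2, rem=8, I/O yield, promote→Q0. Q0=[P2,P3] Q1=[P1,P4] Q2=[]
t=12-14: P2@Q0 runs 2, rem=6, I/O yield, promote→Q0. Q0=[P3,P2] Q1=[P1,P4] Q2=[]
t=14-16: P3@Q0 runs 2, rem=6, I/O yield, promote→Q0. Q0=[P2,P3] Q1=[P1,P4] Q2=[]
t=16-18: P2@Q0 runs 2, rem=4, I/O yield, promote→Q0. Q0=[P3,P2] Q1=[P1,P4] Q2=[]
t=18-20: P3@Q0 runs 2, rem=4, I/O yield, promote→Q0. Q0=[P2,P3] Q1=[P1,P4] Q2=[]
t=20-22: P2@Q0 runs 2, rem=2, I/O yield, promote→Q0. Q0=[P3,P2] Q1=[P1,P4] Q2=[]
t=22-24: P3@Q0 runs 2, rem=2, I/O yield, promote→Q0. Q0=[P2,P3] Q1=[P1,P4] Q2=[]
t=24-26: P2@Q0 runs 2, rem=0, completes. Q0=[P3] Q1=[P1,P4] Q2=[]
t=26-28: P3@Q0 runs 2, rem=0, completes. Q0=[] Q1=[P1,P4] Q2=[]
t=28-34: P1@Q1 runs 6, rem=1, quantum used, demote→Q2. Q0=[] Q1=[P4] Q2=[P1]
t=34-40: P4@Q1 runs 6, rem=4, quantum used, demote→Q2. Q0=[] Q1=[] Q2=[P1,P4]
t=40-41: P1@Q2 runs 1, rem=0, completes. Q0=[] Q1=[] Q2=[P4]
t=41-45: P4@Q2 runs 4, rem=0, completes. Q0=[] Q1=[] Q2=[]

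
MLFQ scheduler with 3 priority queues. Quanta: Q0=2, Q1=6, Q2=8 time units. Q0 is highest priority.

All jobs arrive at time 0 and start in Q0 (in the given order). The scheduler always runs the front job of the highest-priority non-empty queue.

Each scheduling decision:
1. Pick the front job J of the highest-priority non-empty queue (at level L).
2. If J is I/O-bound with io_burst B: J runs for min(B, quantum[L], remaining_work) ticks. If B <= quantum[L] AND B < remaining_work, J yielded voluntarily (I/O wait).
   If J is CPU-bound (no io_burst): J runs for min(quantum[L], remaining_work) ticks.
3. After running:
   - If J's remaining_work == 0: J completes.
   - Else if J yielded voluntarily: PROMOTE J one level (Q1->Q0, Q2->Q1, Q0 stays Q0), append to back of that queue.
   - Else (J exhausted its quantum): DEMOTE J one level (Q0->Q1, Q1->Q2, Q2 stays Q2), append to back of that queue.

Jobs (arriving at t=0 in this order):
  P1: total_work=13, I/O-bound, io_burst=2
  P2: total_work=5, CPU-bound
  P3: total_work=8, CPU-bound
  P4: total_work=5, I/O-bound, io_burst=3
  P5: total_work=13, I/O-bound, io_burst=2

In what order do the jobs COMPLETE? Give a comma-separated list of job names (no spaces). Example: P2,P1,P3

t=0-2: P1@Q0 runs 2, rem=11, I/O yield, promote→Q0. Q0=[P2,P3,P4,P5,P1] Q1=[] Q2=[]
t=2-4: P2@Q0 runs 2, rem=3, quantum used, demote→Q1. Q0=[P3,P4,P5,P1] Q1=[P2] Q2=[]
t=4-6: P3@Q0 runs 2, rem=6, quantum used, demote→Q1. Q0=[P4,P5,P1] Q1=[P2,P3] Q2=[]
t=6-8: P4@Q0 runs 2, rem=3, quantum used, demote→Q1. Q0=[P5,P1] Q1=[P2,P3,P4] Q2=[]
t=8-10: P5@Q0 runs 2, rem=11, I/O yield, promote→Q0. Q0=[P1,P5] Q1=[P2,P3,P4] Q2=[]
t=10-12: P1@Q0 runs 2, rem=9, I/O yield, promote→Q0. Q0=[P5,P1] Q1=[P2,P3,P4] Q2=[]
t=12-14: P5@Q0 runs 2, rem=9, I/O yield, promote→Q0. Q0=[P1,P5] Q1=[P2,P3,P4] Q2=[]
t=14-16: P1@Q0 runs 2, rem=7, I/O yield, promote→Q0. Q0=[P5,P1] Q1=[P2,P3,P4] Q2=[]
t=16-18: P5@Q0 runs 2, rem=7, I/O yield, promote→Q0. Q0=[P1,P5] Q1=[P2,P3,P4] Q2=[]
t=18-20: P1@Q0 runs 2, rem=5, I/O yield, promote→Q0. Q0=[P5,P1] Q1=[P2,P3,P4] Q2=[]
t=20-22: P5@Q0 runs 2, rem=5, I/O yield, promote→Q0. Q0=[P1,P5] Q1=[P2,P3,P4] Q2=[]
t=22-24: P1@Q0 runs 2, rem=3, I/O yield, promote→Q0. Q0=[P5,P1] Q1=[P2,P3,P4] Q2=[]
t=24-26: P5@Q0 runs 2, rem=3, I/O yield, promote→Q0. Q0=[P1,P5] Q1=[P2,P3,P4] Q2=[]
t=26-28: P1@Q0 runs 2, rem=1, I/O yield, promote→Q0. Q0=[P5,P1] Q1=[P2,P3,P4] Q2=[]
t=28-30: P5@Q0 runs 2, rem=1, I/O yield, promote→Q0. Q0=[P1,P5] Q1=[P2,P3,P4] Q2=[]
t=30-31: P1@Q0 runs 1, rem=0, completes. Q0=[P5] Q1=[P2,P3,P4] Q2=[]
t=31-32: P5@Q0 runs 1, rem=0, completes. Q0=[] Q1=[P2,P3,P4] Q2=[]
t=32-35: P2@Q1 runs 3, rem=0, completes. Q0=[] Q1=[P3,P4] Q2=[]
t=35-41: P3@Q1 runs 6, rem=0, completes. Q0=[] Q1=[P4] Q2=[]
t=41-44: P4@Q1 runs 3, rem=0, completes. Q0=[] Q1=[] Q2=[]

Answer: P1,P5,P2,P3,P4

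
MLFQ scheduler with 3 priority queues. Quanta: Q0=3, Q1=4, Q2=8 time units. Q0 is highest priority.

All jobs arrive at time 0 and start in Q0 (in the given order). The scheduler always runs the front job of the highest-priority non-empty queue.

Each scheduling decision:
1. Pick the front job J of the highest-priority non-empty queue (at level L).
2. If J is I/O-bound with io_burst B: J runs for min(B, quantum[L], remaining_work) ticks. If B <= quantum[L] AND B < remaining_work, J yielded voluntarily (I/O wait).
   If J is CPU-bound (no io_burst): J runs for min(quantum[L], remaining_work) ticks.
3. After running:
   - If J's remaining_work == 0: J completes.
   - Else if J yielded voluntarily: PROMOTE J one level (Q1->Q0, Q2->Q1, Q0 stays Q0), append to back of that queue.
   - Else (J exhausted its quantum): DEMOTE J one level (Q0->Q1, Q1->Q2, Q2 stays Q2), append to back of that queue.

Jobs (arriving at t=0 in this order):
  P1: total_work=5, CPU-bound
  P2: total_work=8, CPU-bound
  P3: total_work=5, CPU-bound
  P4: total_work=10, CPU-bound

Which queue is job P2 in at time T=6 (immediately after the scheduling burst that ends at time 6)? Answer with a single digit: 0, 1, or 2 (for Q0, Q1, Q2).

t=0-3: P1@Q0 runs 3, rem=2, quantum used, demote→Q1. Q0=[P2,P3,P4] Q1=[P1] Q2=[]
t=3-6: P2@Q0 runs 3, rem=5, quantum used, demote→Q1. Q0=[P3,P4] Q1=[P1,P2] Q2=[]
t=6-9: P3@Q0 runs 3, rem=2, quantum used, demote→Q1. Q0=[P4] Q1=[P1,P2,P3] Q2=[]
t=9-12: P4@Q0 runs 3, rem=7, quantum used, demote→Q1. Q0=[] Q1=[P1,P2,P3,P4] Q2=[]
t=12-14: P1@Q1 runs 2, rem=0, completes. Q0=[] Q1=[P2,P3,P4] Q2=[]
t=14-18: P2@Q1 runs 4, rem=1, quantum used, demote→Q2. Q0=[] Q1=[P3,P4] Q2=[P2]
t=18-20: P3@Q1 runs 2, rem=0, completes. Q0=[] Q1=[P4] Q2=[P2]
t=20-24: P4@Q1 runs 4, rem=3, quantum used, demote→Q2. Q0=[] Q1=[] Q2=[P2,P4]
t=24-25: P2@Q2 runs 1, rem=0, completes. Q0=[] Q1=[] Q2=[P4]
t=25-28: P4@Q2 runs 3, rem=0, completes. Q0=[] Q1=[] Q2=[]

Answer: 1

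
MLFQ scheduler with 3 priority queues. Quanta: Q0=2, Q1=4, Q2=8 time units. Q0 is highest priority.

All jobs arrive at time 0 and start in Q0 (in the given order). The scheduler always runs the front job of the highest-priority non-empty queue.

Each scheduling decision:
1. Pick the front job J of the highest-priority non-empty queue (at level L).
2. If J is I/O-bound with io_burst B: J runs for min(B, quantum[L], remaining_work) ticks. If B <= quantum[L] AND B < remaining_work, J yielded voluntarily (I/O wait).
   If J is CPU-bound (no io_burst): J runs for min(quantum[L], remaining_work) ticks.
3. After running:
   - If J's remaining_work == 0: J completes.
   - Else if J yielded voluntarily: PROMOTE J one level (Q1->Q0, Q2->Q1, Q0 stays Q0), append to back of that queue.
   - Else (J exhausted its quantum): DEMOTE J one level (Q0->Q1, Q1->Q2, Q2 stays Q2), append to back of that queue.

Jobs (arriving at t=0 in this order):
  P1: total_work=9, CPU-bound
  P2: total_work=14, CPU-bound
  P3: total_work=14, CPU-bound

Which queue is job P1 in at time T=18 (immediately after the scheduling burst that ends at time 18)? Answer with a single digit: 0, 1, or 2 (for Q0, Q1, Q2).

t=0-2: P1@Q0 runs 2, rem=7, quantum used, demote→Q1. Q0=[P2,P3] Q1=[P1] Q2=[]
t=2-4: P2@Q0 runs 2, rem=12, quantum used, demote→Q1. Q0=[P3] Q1=[P1,P2] Q2=[]
t=4-6: P3@Q0 runs 2, rem=12, quantum used, demote→Q1. Q0=[] Q1=[P1,P2,P3] Q2=[]
t=6-10: P1@Q1 runs 4, rem=3, quantum used, demote→Q2. Q0=[] Q1=[P2,P3] Q2=[P1]
t=10-14: P2@Q1 runs 4, rem=8, quantum used, demote→Q2. Q0=[] Q1=[P3] Q2=[P1,P2]
t=14-18: P3@Q1 runs 4, rem=8, quantum used, demote→Q2. Q0=[] Q1=[] Q2=[P1,P2,P3]
t=18-21: P1@Q2 runs 3, rem=0, completes. Q0=[] Q1=[] Q2=[P2,P3]
t=21-29: P2@Q2 runs 8, rem=0, completes. Q0=[] Q1=[] Q2=[P3]
t=29-37: P3@Q2 runs 8, rem=0, completes. Q0=[] Q1=[] Q2=[]

Answer: 2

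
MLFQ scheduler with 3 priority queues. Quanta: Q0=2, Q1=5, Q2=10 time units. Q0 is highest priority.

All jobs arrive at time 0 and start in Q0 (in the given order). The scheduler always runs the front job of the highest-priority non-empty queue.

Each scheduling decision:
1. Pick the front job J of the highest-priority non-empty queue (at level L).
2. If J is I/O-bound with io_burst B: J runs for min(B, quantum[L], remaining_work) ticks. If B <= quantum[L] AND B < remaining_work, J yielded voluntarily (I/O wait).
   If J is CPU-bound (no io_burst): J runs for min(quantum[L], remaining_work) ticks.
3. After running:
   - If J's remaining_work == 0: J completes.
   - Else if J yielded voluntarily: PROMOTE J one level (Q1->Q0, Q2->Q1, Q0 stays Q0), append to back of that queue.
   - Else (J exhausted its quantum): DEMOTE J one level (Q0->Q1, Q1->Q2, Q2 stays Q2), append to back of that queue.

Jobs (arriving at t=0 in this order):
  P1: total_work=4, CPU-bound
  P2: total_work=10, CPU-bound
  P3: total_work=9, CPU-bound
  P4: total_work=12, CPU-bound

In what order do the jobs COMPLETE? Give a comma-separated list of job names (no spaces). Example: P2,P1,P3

t=0-2: P1@Q0 runs 2, rem=2, quantum used, demote→Q1. Q0=[P2,P3,P4] Q1=[P1] Q2=[]
t=2-4: P2@Q0 runs 2, rem=8, quantum used, demote→Q1. Q0=[P3,P4] Q1=[P1,P2] Q2=[]
t=4-6: P3@Q0 runs 2, rem=7, quantum used, demote→Q1. Q0=[P4] Q1=[P1,P2,P3] Q2=[]
t=6-8: P4@Q0 runs 2, rem=10, quantum used, demote→Q1. Q0=[] Q1=[P1,P2,P3,P4] Q2=[]
t=8-10: P1@Q1 runs 2, rem=0, completes. Q0=[] Q1=[P2,P3,P4] Q2=[]
t=10-15: P2@Q1 runs 5, rem=3, quantum used, demote→Q2. Q0=[] Q1=[P3,P4] Q2=[P2]
t=15-20: P3@Q1 runs 5, rem=2, quantum used, demote→Q2. Q0=[] Q1=[P4] Q2=[P2,P3]
t=20-25: P4@Q1 runs 5, rem=5, quantum used, demote→Q2. Q0=[] Q1=[] Q2=[P2,P3,P4]
t=25-28: P2@Q2 runs 3, rem=0, completes. Q0=[] Q1=[] Q2=[P3,P4]
t=28-30: P3@Q2 runs 2, rem=0, completes. Q0=[] Q1=[] Q2=[P4]
t=30-35: P4@Q2 runs 5, rem=0, completes. Q0=[] Q1=[] Q2=[]

Answer: P1,P2,P3,P4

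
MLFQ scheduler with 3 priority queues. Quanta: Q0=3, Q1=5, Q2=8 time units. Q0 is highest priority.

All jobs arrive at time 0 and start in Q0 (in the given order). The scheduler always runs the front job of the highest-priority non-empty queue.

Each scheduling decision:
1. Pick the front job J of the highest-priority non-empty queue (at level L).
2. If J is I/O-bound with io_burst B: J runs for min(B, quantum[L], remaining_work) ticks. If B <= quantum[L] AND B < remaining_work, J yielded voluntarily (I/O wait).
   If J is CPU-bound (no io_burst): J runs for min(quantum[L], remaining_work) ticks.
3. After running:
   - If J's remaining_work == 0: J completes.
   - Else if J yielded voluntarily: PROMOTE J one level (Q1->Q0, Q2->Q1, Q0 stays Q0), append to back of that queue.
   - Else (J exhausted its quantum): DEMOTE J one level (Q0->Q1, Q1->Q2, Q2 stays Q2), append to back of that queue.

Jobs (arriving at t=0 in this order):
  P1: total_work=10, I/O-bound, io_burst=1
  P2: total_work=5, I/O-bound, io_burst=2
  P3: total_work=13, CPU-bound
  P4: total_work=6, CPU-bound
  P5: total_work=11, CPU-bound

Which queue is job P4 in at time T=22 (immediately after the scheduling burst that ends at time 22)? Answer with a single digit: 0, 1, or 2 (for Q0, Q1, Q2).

t=0-1: P1@Q0 runs 1, rem=9, I/O yield, promote→Q0. Q0=[P2,P3,P4,P5,P1] Q1=[] Q2=[]
t=1-3: P2@Q0 runs 2, rem=3, I/O yield, promote→Q0. Q0=[P3,P4,P5,P1,P2] Q1=[] Q2=[]
t=3-6: P3@Q0 runs 3, rem=10, quantum used, demote→Q1. Q0=[P4,P5,P1,P2] Q1=[P3] Q2=[]
t=6-9: P4@Q0 runs 3, rem=3, quantum used, demote→Q1. Q0=[P5,P1,P2] Q1=[P3,P4] Q2=[]
t=9-12: P5@Q0 runs 3, rem=8, quantum used, demote→Q1. Q0=[P1,P2] Q1=[P3,P4,P5] Q2=[]
t=12-13: P1@Q0 runs 1, rem=8, I/O yield, promote→Q0. Q0=[P2,P1] Q1=[P3,P4,P5] Q2=[]
t=13-15: P2@Q0 runs 2, rem=1, I/O yield, promote→Q0. Q0=[P1,P2] Q1=[P3,P4,P5] Q2=[]
t=15-16: P1@Q0 runs 1, rem=7, I/O yield, promote→Q0. Q0=[P2,P1] Q1=[P3,P4,P5] Q2=[]
t=16-17: P2@Q0 runs 1, rem=0, completes. Q0=[P1] Q1=[P3,P4,P5] Q2=[]
t=17-18: P1@Q0 runs 1, rem=6, I/O yield, promote→Q0. Q0=[P1] Q1=[P3,P4,P5] Q2=[]
t=18-19: P1@Q0 runs 1, rem=5, I/O yield, promote→Q0. Q0=[P1] Q1=[P3,P4,P5] Q2=[]
t=19-20: P1@Q0 runs 1, rem=4, I/O yield, promote→Q0. Q0=[P1] Q1=[P3,P4,P5] Q2=[]
t=20-21: P1@Q0 runs 1, rem=3, I/O yield, promote→Q0. Q0=[P1] Q1=[P3,P4,P5] Q2=[]
t=21-22: P1@Q0 runs 1, rem=2, I/O yield, promote→Q0. Q0=[P1] Q1=[P3,P4,P5] Q2=[]
t=22-23: P1@Q0 runs 1, rem=1, I/O yield, promote→Q0. Q0=[P1] Q1=[P3,P4,P5] Q2=[]
t=23-24: P1@Q0 runs 1, rem=0, completes. Q0=[] Q1=[P3,P4,P5] Q2=[]
t=24-29: P3@Q1 runs 5, rem=5, quantum used, demote→Q2. Q0=[] Q1=[P4,P5] Q2=[P3]
t=29-32: P4@Q1 runs 3, rem=0, completes. Q0=[] Q1=[P5] Q2=[P3]
t=32-37: P5@Q1 runs 5, rem=3, quantum used, demote→Q2. Q0=[] Q1=[] Q2=[P3,P5]
t=37-42: P3@Q2 runs 5, rem=0, completes. Q0=[] Q1=[] Q2=[P5]
t=42-45: P5@Q2 runs 3, rem=0, completes. Q0=[] Q1=[] Q2=[]

Answer: 1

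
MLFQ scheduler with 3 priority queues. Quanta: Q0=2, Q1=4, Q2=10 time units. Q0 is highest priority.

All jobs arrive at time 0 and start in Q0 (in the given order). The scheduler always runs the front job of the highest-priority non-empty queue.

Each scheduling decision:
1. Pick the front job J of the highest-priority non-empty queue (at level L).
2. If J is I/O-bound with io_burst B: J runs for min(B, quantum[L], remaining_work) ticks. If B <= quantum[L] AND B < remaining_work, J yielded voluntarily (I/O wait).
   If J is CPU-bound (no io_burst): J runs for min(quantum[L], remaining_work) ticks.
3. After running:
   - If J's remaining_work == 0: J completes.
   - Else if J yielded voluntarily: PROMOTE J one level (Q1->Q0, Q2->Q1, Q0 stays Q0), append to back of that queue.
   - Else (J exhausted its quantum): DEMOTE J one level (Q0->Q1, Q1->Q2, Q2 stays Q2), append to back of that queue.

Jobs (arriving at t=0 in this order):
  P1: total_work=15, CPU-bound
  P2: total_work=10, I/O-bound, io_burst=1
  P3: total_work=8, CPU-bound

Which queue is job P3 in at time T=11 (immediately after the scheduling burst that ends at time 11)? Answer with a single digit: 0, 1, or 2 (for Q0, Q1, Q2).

Answer: 1

Derivation:
t=0-2: P1@Q0 runs 2, rem=13, quantum used, demote→Q1. Q0=[P2,P3] Q1=[P1] Q2=[]
t=2-3: P2@Q0 runs 1, rem=9, I/O yield, promote→Q0. Q0=[P3,P2] Q1=[P1] Q2=[]
t=3-5: P3@Q0 runs 2, rem=6, quantum used, demote→Q1. Q0=[P2] Q1=[P1,P3] Q2=[]
t=5-6: P2@Q0 runs 1, rem=8, I/O yield, promote→Q0. Q0=[P2] Q1=[P1,P3] Q2=[]
t=6-7: P2@Q0 runs 1, rem=7, I/O yield, promote→Q0. Q0=[P2] Q1=[P1,P3] Q2=[]
t=7-8: P2@Q0 runs 1, rem=6, I/O yield, promote→Q0. Q0=[P2] Q1=[P1,P3] Q2=[]
t=8-9: P2@Q0 runs 1, rem=5, I/O yield, promote→Q0. Q0=[P2] Q1=[P1,P3] Q2=[]
t=9-10: P2@Q0 runs 1, rem=4, I/O yield, promote→Q0. Q0=[P2] Q1=[P1,P3] Q2=[]
t=10-11: P2@Q0 runs 1, rem=3, I/O yield, promote→Q0. Q0=[P2] Q1=[P1,P3] Q2=[]
t=11-12: P2@Q0 runs 1, rem=2, I/O yield, promote→Q0. Q0=[P2] Q1=[P1,P3] Q2=[]
t=12-13: P2@Q0 runs 1, rem=1, I/O yield, promote→Q0. Q0=[P2] Q1=[P1,P3] Q2=[]
t=13-14: P2@Q0 runs 1, rem=0, completes. Q0=[] Q1=[P1,P3] Q2=[]
t=14-18: P1@Q1 runs 4, rem=9, quantum used, demote→Q2. Q0=[] Q1=[P3] Q2=[P1]
t=18-22: P3@Q1 runs 4, rem=2, quantum used, demote→Q2. Q0=[] Q1=[] Q2=[P1,P3]
t=22-31: P1@Q2 runs 9, rem=0, completes. Q0=[] Q1=[] Q2=[P3]
t=31-33: P3@Q2 runs 2, rem=0, completes. Q0=[] Q1=[] Q2=[]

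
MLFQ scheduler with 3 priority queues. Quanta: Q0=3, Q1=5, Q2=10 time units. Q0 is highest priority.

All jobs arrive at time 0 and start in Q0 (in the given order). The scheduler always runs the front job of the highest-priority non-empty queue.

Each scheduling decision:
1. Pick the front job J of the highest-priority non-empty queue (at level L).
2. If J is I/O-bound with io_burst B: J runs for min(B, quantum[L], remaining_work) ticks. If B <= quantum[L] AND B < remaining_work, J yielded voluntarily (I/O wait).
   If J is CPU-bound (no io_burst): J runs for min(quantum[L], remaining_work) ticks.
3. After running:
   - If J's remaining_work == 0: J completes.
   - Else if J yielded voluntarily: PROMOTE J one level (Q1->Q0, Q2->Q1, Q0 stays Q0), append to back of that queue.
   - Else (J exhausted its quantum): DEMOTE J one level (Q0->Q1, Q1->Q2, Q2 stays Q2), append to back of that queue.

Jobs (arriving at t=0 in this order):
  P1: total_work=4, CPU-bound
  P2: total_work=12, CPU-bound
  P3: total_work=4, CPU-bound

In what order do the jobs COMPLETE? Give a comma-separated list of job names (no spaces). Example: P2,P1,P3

t=0-3: P1@Q0 runs 3, rem=1, quantum used, demote→Q1. Q0=[P2,P3] Q1=[P1] Q2=[]
t=3-6: P2@Q0 runs 3, rem=9, quantum used, demote→Q1. Q0=[P3] Q1=[P1,P2] Q2=[]
t=6-9: P3@Q0 runs 3, rem=1, quantum used, demote→Q1. Q0=[] Q1=[P1,P2,P3] Q2=[]
t=9-10: P1@Q1 runs 1, rem=0, completes. Q0=[] Q1=[P2,P3] Q2=[]
t=10-15: P2@Q1 runs 5, rem=4, quantum used, demote→Q2. Q0=[] Q1=[P3] Q2=[P2]
t=15-16: P3@Q1 runs 1, rem=0, completes. Q0=[] Q1=[] Q2=[P2]
t=16-20: P2@Q2 runs 4, rem=0, completes. Q0=[] Q1=[] Q2=[]

Answer: P1,P3,P2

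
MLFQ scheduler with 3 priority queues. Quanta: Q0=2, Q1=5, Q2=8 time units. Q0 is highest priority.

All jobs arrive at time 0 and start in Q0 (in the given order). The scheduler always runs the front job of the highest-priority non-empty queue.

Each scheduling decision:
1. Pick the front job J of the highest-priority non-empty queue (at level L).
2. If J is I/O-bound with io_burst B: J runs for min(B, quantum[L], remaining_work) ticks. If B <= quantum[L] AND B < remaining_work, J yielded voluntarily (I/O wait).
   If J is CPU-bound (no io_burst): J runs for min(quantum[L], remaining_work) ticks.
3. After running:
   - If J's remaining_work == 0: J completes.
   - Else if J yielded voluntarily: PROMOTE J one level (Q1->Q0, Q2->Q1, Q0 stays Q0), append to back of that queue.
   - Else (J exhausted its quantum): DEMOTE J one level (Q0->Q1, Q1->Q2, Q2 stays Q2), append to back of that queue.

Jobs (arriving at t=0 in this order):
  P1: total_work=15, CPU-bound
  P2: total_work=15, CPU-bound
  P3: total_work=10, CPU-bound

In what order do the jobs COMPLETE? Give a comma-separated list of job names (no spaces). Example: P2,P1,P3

t=0-2: P1@Q0 runs 2, rem=13, quantum used, demote→Q1. Q0=[P2,P3] Q1=[P1] Q2=[]
t=2-4: P2@Q0 runs 2, rem=13, quantum used, demote→Q1. Q0=[P3] Q1=[P1,P2] Q2=[]
t=4-6: P3@Q0 runs 2, rem=8, quantum used, demote→Q1. Q0=[] Q1=[P1,P2,P3] Q2=[]
t=6-11: P1@Q1 runs 5, rem=8, quantum used, demote→Q2. Q0=[] Q1=[P2,P3] Q2=[P1]
t=11-16: P2@Q1 runs 5, rem=8, quantum used, demote→Q2. Q0=[] Q1=[P3] Q2=[P1,P2]
t=16-21: P3@Q1 runs 5, rem=3, quantum used, demote→Q2. Q0=[] Q1=[] Q2=[P1,P2,P3]
t=21-29: P1@Q2 runs 8, rem=0, completes. Q0=[] Q1=[] Q2=[P2,P3]
t=29-37: P2@Q2 runs 8, rem=0, completes. Q0=[] Q1=[] Q2=[P3]
t=37-40: P3@Q2 runs 3, rem=0, completes. Q0=[] Q1=[] Q2=[]

Answer: P1,P2,P3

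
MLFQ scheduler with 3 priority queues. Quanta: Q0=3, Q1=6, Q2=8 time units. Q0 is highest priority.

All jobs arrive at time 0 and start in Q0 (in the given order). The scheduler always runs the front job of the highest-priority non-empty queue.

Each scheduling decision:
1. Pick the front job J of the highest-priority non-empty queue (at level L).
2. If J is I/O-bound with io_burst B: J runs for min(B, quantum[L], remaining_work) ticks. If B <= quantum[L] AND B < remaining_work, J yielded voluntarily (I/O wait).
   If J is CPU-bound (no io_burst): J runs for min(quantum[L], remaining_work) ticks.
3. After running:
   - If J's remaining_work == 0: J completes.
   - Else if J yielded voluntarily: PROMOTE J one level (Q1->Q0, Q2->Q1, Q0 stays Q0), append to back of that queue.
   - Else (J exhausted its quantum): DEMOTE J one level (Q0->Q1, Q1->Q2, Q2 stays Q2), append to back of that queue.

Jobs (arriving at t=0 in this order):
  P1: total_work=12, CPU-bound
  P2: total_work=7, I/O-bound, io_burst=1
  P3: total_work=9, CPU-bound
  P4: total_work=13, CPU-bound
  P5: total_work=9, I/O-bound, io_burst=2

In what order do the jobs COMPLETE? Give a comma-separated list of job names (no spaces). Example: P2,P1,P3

Answer: P5,P2,P3,P1,P4

Derivation:
t=0-3: P1@Q0 runs 3, rem=9, quantum used, demote→Q1. Q0=[P2,P3,P4,P5] Q1=[P1] Q2=[]
t=3-4: P2@Q0 runs 1, rem=6, I/O yield, promote→Q0. Q0=[P3,P4,P5,P2] Q1=[P1] Q2=[]
t=4-7: P3@Q0 runs 3, rem=6, quantum used, demote→Q1. Q0=[P4,P5,P2] Q1=[P1,P3] Q2=[]
t=7-10: P4@Q0 runs 3, rem=10, quantum used, demote→Q1. Q0=[P5,P2] Q1=[P1,P3,P4] Q2=[]
t=10-12: P5@Q0 runs 2, rem=7, I/O yield, promote→Q0. Q0=[P2,P5] Q1=[P1,P3,P4] Q2=[]
t=12-13: P2@Q0 runs 1, rem=5, I/O yield, promote→Q0. Q0=[P5,P2] Q1=[P1,P3,P4] Q2=[]
t=13-15: P5@Q0 runs 2, rem=5, I/O yield, promote→Q0. Q0=[P2,P5] Q1=[P1,P3,P4] Q2=[]
t=15-16: P2@Q0 runs 1, rem=4, I/O yield, promote→Q0. Q0=[P5,P2] Q1=[P1,P3,P4] Q2=[]
t=16-18: P5@Q0 runs 2, rem=3, I/O yield, promote→Q0. Q0=[P2,P5] Q1=[P1,P3,P4] Q2=[]
t=18-19: P2@Q0 runs 1, rem=3, I/O yield, promote→Q0. Q0=[P5,P2] Q1=[P1,P3,P4] Q2=[]
t=19-21: P5@Q0 runs 2, rem=1, I/O yield, promote→Q0. Q0=[P2,P5] Q1=[P1,P3,P4] Q2=[]
t=21-22: P2@Q0 runs 1, rem=2, I/O yield, promote→Q0. Q0=[P5,P2] Q1=[P1,P3,P4] Q2=[]
t=22-23: P5@Q0 runs 1, rem=0, completes. Q0=[P2] Q1=[P1,P3,P4] Q2=[]
t=23-24: P2@Q0 runs 1, rem=1, I/O yield, promote→Q0. Q0=[P2] Q1=[P1,P3,P4] Q2=[]
t=24-25: P2@Q0 runs 1, rem=0, completes. Q0=[] Q1=[P1,P3,P4] Q2=[]
t=25-31: P1@Q1 runs 6, rem=3, quantum used, demote→Q2. Q0=[] Q1=[P3,P4] Q2=[P1]
t=31-37: P3@Q1 runs 6, rem=0, completes. Q0=[] Q1=[P4] Q2=[P1]
t=37-43: P4@Q1 runs 6, rem=4, quantum used, demote→Q2. Q0=[] Q1=[] Q2=[P1,P4]
t=43-46: P1@Q2 runs 3, rem=0, completes. Q0=[] Q1=[] Q2=[P4]
t=46-50: P4@Q2 runs 4, rem=0, completes. Q0=[] Q1=[] Q2=[]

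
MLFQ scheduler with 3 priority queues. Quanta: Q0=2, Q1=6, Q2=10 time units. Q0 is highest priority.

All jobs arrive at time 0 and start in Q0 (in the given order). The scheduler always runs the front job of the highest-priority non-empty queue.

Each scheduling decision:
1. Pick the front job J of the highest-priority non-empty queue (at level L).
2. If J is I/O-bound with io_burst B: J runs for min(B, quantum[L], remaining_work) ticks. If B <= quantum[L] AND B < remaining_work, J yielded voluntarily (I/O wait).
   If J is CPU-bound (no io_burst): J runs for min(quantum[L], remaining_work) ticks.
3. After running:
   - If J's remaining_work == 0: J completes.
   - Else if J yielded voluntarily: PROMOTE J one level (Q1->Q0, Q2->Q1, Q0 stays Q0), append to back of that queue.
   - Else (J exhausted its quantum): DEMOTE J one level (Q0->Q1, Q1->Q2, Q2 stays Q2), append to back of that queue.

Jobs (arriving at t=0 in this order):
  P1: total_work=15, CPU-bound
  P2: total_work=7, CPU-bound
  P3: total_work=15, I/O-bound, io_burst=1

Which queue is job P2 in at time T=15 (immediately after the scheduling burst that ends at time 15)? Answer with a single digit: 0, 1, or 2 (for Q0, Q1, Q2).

Answer: 1

Derivation:
t=0-2: P1@Q0 runs 2, rem=13, quantum used, demote→Q1. Q0=[P2,P3] Q1=[P1] Q2=[]
t=2-4: P2@Q0 runs 2, rem=5, quantum used, demote→Q1. Q0=[P3] Q1=[P1,P2] Q2=[]
t=4-5: P3@Q0 runs 1, rem=14, I/O yield, promote→Q0. Q0=[P3] Q1=[P1,P2] Q2=[]
t=5-6: P3@Q0 runs 1, rem=13, I/O yield, promote→Q0. Q0=[P3] Q1=[P1,P2] Q2=[]
t=6-7: P3@Q0 runs 1, rem=12, I/O yield, promote→Q0. Q0=[P3] Q1=[P1,P2] Q2=[]
t=7-8: P3@Q0 runs 1, rem=11, I/O yield, promote→Q0. Q0=[P3] Q1=[P1,P2] Q2=[]
t=8-9: P3@Q0 runs 1, rem=10, I/O yield, promote→Q0. Q0=[P3] Q1=[P1,P2] Q2=[]
t=9-10: P3@Q0 runs 1, rem=9, I/O yield, promote→Q0. Q0=[P3] Q1=[P1,P2] Q2=[]
t=10-11: P3@Q0 runs 1, rem=8, I/O yield, promote→Q0. Q0=[P3] Q1=[P1,P2] Q2=[]
t=11-12: P3@Q0 runs 1, rem=7, I/O yield, promote→Q0. Q0=[P3] Q1=[P1,P2] Q2=[]
t=12-13: P3@Q0 runs 1, rem=6, I/O yield, promote→Q0. Q0=[P3] Q1=[P1,P2] Q2=[]
t=13-14: P3@Q0 runs 1, rem=5, I/O yield, promote→Q0. Q0=[P3] Q1=[P1,P2] Q2=[]
t=14-15: P3@Q0 runs 1, rem=4, I/O yield, promote→Q0. Q0=[P3] Q1=[P1,P2] Q2=[]
t=15-16: P3@Q0 runs 1, rem=3, I/O yield, promote→Q0. Q0=[P3] Q1=[P1,P2] Q2=[]
t=16-17: P3@Q0 runs 1, rem=2, I/O yield, promote→Q0. Q0=[P3] Q1=[P1,P2] Q2=[]
t=17-18: P3@Q0 runs 1, rem=1, I/O yield, promote→Q0. Q0=[P3] Q1=[P1,P2] Q2=[]
t=18-19: P3@Q0 runs 1, rem=0, completes. Q0=[] Q1=[P1,P2] Q2=[]
t=19-25: P1@Q1 runs 6, rem=7, quantum used, demote→Q2. Q0=[] Q1=[P2] Q2=[P1]
t=25-30: P2@Q1 runs 5, rem=0, completes. Q0=[] Q1=[] Q2=[P1]
t=30-37: P1@Q2 runs 7, rem=0, completes. Q0=[] Q1=[] Q2=[]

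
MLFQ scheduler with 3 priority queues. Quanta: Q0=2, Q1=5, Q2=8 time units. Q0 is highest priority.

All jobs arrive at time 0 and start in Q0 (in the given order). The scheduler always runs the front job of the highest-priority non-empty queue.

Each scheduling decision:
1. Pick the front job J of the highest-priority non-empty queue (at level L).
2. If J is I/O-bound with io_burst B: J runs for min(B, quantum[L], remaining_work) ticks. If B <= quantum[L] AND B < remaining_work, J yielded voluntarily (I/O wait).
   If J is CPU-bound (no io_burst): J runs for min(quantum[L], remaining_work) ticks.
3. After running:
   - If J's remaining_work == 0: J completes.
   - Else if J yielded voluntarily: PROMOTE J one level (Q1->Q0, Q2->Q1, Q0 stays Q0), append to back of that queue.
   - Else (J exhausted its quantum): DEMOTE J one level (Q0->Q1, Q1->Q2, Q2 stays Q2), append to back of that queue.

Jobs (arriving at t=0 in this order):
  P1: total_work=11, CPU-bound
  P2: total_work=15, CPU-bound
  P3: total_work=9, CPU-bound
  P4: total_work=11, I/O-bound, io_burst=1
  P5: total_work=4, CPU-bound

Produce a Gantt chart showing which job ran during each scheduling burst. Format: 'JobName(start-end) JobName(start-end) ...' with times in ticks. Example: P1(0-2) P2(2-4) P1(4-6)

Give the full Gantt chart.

Answer: P1(0-2) P2(2-4) P3(4-6) P4(6-7) P5(7-9) P4(9-10) P4(10-11) P4(11-12) P4(12-13) P4(13-14) P4(14-15) P4(15-16) P4(16-17) P4(17-18) P4(18-19) P1(19-24) P2(24-29) P3(29-34) P5(34-36) P1(36-40) P2(40-48) P3(48-50)

Derivation:
t=0-2: P1@Q0 runs 2, rem=9, quantum used, demote→Q1. Q0=[P2,P3,P4,P5] Q1=[P1] Q2=[]
t=2-4: P2@Q0 runs 2, rem=13, quantum used, demote→Q1. Q0=[P3,P4,P5] Q1=[P1,P2] Q2=[]
t=4-6: P3@Q0 runs 2, rem=7, quantum used, demote→Q1. Q0=[P4,P5] Q1=[P1,P2,P3] Q2=[]
t=6-7: P4@Q0 runs 1, rem=10, I/O yield, promote→Q0. Q0=[P5,P4] Q1=[P1,P2,P3] Q2=[]
t=7-9: P5@Q0 runs 2, rem=2, quantum used, demote→Q1. Q0=[P4] Q1=[P1,P2,P3,P5] Q2=[]
t=9-10: P4@Q0 runs 1, rem=9, I/O yield, promote→Q0. Q0=[P4] Q1=[P1,P2,P3,P5] Q2=[]
t=10-11: P4@Q0 runs 1, rem=8, I/O yield, promote→Q0. Q0=[P4] Q1=[P1,P2,P3,P5] Q2=[]
t=11-12: P4@Q0 runs 1, rem=7, I/O yield, promote→Q0. Q0=[P4] Q1=[P1,P2,P3,P5] Q2=[]
t=12-13: P4@Q0 runs 1, rem=6, I/O yield, promote→Q0. Q0=[P4] Q1=[P1,P2,P3,P5] Q2=[]
t=13-14: P4@Q0 runs 1, rem=5, I/O yield, promote→Q0. Q0=[P4] Q1=[P1,P2,P3,P5] Q2=[]
t=14-15: P4@Q0 runs 1, rem=4, I/O yield, promote→Q0. Q0=[P4] Q1=[P1,P2,P3,P5] Q2=[]
t=15-16: P4@Q0 runs 1, rem=3, I/O yield, promote→Q0. Q0=[P4] Q1=[P1,P2,P3,P5] Q2=[]
t=16-17: P4@Q0 runs 1, rem=2, I/O yield, promote→Q0. Q0=[P4] Q1=[P1,P2,P3,P5] Q2=[]
t=17-18: P4@Q0 runs 1, rem=1, I/O yield, promote→Q0. Q0=[P4] Q1=[P1,P2,P3,P5] Q2=[]
t=18-19: P4@Q0 runs 1, rem=0, completes. Q0=[] Q1=[P1,P2,P3,P5] Q2=[]
t=19-24: P1@Q1 runs 5, rem=4, quantum used, demote→Q2. Q0=[] Q1=[P2,P3,P5] Q2=[P1]
t=24-29: P2@Q1 runs 5, rem=8, quantum used, demote→Q2. Q0=[] Q1=[P3,P5] Q2=[P1,P2]
t=29-34: P3@Q1 runs 5, rem=2, quantum used, demote→Q2. Q0=[] Q1=[P5] Q2=[P1,P2,P3]
t=34-36: P5@Q1 runs 2, rem=0, completes. Q0=[] Q1=[] Q2=[P1,P2,P3]
t=36-40: P1@Q2 runs 4, rem=0, completes. Q0=[] Q1=[] Q2=[P2,P3]
t=40-48: P2@Q2 runs 8, rem=0, completes. Q0=[] Q1=[] Q2=[P3]
t=48-50: P3@Q2 runs 2, rem=0, completes. Q0=[] Q1=[] Q2=[]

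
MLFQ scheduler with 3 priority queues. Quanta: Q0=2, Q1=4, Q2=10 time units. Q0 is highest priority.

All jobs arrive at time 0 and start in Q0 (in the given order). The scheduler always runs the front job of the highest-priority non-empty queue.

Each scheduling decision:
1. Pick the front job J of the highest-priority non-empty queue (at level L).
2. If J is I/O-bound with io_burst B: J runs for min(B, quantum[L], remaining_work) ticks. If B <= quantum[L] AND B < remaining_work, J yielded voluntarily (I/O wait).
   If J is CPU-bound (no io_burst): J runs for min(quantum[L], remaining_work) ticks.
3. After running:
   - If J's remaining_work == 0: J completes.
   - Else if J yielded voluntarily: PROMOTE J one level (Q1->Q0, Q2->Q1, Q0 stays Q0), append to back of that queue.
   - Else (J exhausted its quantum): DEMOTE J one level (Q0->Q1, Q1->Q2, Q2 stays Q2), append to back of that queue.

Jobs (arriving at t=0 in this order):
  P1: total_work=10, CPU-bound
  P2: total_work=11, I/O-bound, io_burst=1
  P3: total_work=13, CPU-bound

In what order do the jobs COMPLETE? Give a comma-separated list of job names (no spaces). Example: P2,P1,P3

Answer: P2,P1,P3

Derivation:
t=0-2: P1@Q0 runs 2, rem=8, quantum used, demote→Q1. Q0=[P2,P3] Q1=[P1] Q2=[]
t=2-3: P2@Q0 runs 1, rem=10, I/O yield, promote→Q0. Q0=[P3,P2] Q1=[P1] Q2=[]
t=3-5: P3@Q0 runs 2, rem=11, quantum used, demote→Q1. Q0=[P2] Q1=[P1,P3] Q2=[]
t=5-6: P2@Q0 runs 1, rem=9, I/O yield, promote→Q0. Q0=[P2] Q1=[P1,P3] Q2=[]
t=6-7: P2@Q0 runs 1, rem=8, I/O yield, promote→Q0. Q0=[P2] Q1=[P1,P3] Q2=[]
t=7-8: P2@Q0 runs 1, rem=7, I/O yield, promote→Q0. Q0=[P2] Q1=[P1,P3] Q2=[]
t=8-9: P2@Q0 runs 1, rem=6, I/O yield, promote→Q0. Q0=[P2] Q1=[P1,P3] Q2=[]
t=9-10: P2@Q0 runs 1, rem=5, I/O yield, promote→Q0. Q0=[P2] Q1=[P1,P3] Q2=[]
t=10-11: P2@Q0 runs 1, rem=4, I/O yield, promote→Q0. Q0=[P2] Q1=[P1,P3] Q2=[]
t=11-12: P2@Q0 runs 1, rem=3, I/O yield, promote→Q0. Q0=[P2] Q1=[P1,P3] Q2=[]
t=12-13: P2@Q0 runs 1, rem=2, I/O yield, promote→Q0. Q0=[P2] Q1=[P1,P3] Q2=[]
t=13-14: P2@Q0 runs 1, rem=1, I/O yield, promote→Q0. Q0=[P2] Q1=[P1,P3] Q2=[]
t=14-15: P2@Q0 runs 1, rem=0, completes. Q0=[] Q1=[P1,P3] Q2=[]
t=15-19: P1@Q1 runs 4, rem=4, quantum used, demote→Q2. Q0=[] Q1=[P3] Q2=[P1]
t=19-23: P3@Q1 runs 4, rem=7, quantum used, demote→Q2. Q0=[] Q1=[] Q2=[P1,P3]
t=23-27: P1@Q2 runs 4, rem=0, completes. Q0=[] Q1=[] Q2=[P3]
t=27-34: P3@Q2 runs 7, rem=0, completes. Q0=[] Q1=[] Q2=[]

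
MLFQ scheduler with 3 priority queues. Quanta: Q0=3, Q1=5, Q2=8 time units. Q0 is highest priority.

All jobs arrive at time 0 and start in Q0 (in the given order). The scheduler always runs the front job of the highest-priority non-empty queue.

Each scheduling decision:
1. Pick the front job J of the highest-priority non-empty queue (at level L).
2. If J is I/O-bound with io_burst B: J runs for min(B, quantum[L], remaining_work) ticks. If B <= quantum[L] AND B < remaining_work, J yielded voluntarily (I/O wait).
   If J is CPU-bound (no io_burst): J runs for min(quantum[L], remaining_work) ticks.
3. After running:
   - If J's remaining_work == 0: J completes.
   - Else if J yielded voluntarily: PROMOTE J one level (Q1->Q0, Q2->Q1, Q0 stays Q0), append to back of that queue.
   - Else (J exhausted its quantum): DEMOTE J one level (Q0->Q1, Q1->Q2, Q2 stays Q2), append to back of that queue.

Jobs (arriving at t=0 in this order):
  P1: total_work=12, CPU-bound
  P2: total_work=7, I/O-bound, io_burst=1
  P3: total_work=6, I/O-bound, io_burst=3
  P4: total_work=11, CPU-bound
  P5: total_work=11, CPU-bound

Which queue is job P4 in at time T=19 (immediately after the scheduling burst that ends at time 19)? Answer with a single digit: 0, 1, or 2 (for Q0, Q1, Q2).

Answer: 1

Derivation:
t=0-3: P1@Q0 runs 3, rem=9, quantum used, demote→Q1. Q0=[P2,P3,P4,P5] Q1=[P1] Q2=[]
t=3-4: P2@Q0 runs 1, rem=6, I/O yield, promote→Q0. Q0=[P3,P4,P5,P2] Q1=[P1] Q2=[]
t=4-7: P3@Q0 runs 3, rem=3, I/O yield, promote→Q0. Q0=[P4,P5,P2,P3] Q1=[P1] Q2=[]
t=7-10: P4@Q0 runs 3, rem=8, quantum used, demote→Q1. Q0=[P5,P2,P3] Q1=[P1,P4] Q2=[]
t=10-13: P5@Q0 runs 3, rem=8, quantum used, demote→Q1. Q0=[P2,P3] Q1=[P1,P4,P5] Q2=[]
t=13-14: P2@Q0 runs 1, rem=5, I/O yield, promote→Q0. Q0=[P3,P2] Q1=[P1,P4,P5] Q2=[]
t=14-17: P3@Q0 runs 3, rem=0, completes. Q0=[P2] Q1=[P1,P4,P5] Q2=[]
t=17-18: P2@Q0 runs 1, rem=4, I/O yield, promote→Q0. Q0=[P2] Q1=[P1,P4,P5] Q2=[]
t=18-19: P2@Q0 runs 1, rem=3, I/O yield, promote→Q0. Q0=[P2] Q1=[P1,P4,P5] Q2=[]
t=19-20: P2@Q0 runs 1, rem=2, I/O yield, promote→Q0. Q0=[P2] Q1=[P1,P4,P5] Q2=[]
t=20-21: P2@Q0 runs 1, rem=1, I/O yield, promote→Q0. Q0=[P2] Q1=[P1,P4,P5] Q2=[]
t=21-22: P2@Q0 runs 1, rem=0, completes. Q0=[] Q1=[P1,P4,P5] Q2=[]
t=22-27: P1@Q1 runs 5, rem=4, quantum used, demote→Q2. Q0=[] Q1=[P4,P5] Q2=[P1]
t=27-32: P4@Q1 runs 5, rem=3, quantum used, demote→Q2. Q0=[] Q1=[P5] Q2=[P1,P4]
t=32-37: P5@Q1 runs 5, rem=3, quantum used, demote→Q2. Q0=[] Q1=[] Q2=[P1,P4,P5]
t=37-41: P1@Q2 runs 4, rem=0, completes. Q0=[] Q1=[] Q2=[P4,P5]
t=41-44: P4@Q2 runs 3, rem=0, completes. Q0=[] Q1=[] Q2=[P5]
t=44-47: P5@Q2 runs 3, rem=0, completes. Q0=[] Q1=[] Q2=[]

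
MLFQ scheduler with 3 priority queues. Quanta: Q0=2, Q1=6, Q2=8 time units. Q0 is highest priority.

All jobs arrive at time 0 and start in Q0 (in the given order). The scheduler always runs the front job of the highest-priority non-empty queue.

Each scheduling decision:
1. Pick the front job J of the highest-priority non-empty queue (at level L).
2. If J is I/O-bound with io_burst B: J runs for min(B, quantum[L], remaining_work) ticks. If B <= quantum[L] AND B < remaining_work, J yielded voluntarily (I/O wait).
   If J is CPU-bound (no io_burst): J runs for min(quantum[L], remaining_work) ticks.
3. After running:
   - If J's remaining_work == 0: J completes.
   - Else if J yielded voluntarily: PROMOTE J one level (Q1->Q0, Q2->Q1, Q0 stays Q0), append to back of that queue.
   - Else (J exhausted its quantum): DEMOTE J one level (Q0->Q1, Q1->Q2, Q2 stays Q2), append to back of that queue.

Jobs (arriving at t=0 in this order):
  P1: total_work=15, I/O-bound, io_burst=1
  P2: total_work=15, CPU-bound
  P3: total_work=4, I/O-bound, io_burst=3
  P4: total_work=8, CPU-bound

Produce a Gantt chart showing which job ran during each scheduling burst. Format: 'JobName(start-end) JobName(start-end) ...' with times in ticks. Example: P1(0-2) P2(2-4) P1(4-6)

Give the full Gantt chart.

Answer: P1(0-1) P2(1-3) P3(3-5) P4(5-7) P1(7-8) P1(8-9) P1(9-10) P1(10-11) P1(11-12) P1(12-13) P1(13-14) P1(14-15) P1(15-16) P1(16-17) P1(17-18) P1(18-19) P1(19-20) P1(20-21) P2(21-27) P3(27-29) P4(29-35) P2(35-42)

Derivation:
t=0-1: P1@Q0 runs 1, rem=14, I/O yield, promote→Q0. Q0=[P2,P3,P4,P1] Q1=[] Q2=[]
t=1-3: P2@Q0 runs 2, rem=13, quantum used, demote→Q1. Q0=[P3,P4,P1] Q1=[P2] Q2=[]
t=3-5: P3@Q0 runs 2, rem=2, quantum used, demote→Q1. Q0=[P4,P1] Q1=[P2,P3] Q2=[]
t=5-7: P4@Q0 runs 2, rem=6, quantum used, demote→Q1. Q0=[P1] Q1=[P2,P3,P4] Q2=[]
t=7-8: P1@Q0 runs 1, rem=13, I/O yield, promote→Q0. Q0=[P1] Q1=[P2,P3,P4] Q2=[]
t=8-9: P1@Q0 runs 1, rem=12, I/O yield, promote→Q0. Q0=[P1] Q1=[P2,P3,P4] Q2=[]
t=9-10: P1@Q0 runs 1, rem=11, I/O yield, promote→Q0. Q0=[P1] Q1=[P2,P3,P4] Q2=[]
t=10-11: P1@Q0 runs 1, rem=10, I/O yield, promote→Q0. Q0=[P1] Q1=[P2,P3,P4] Q2=[]
t=11-12: P1@Q0 runs 1, rem=9, I/O yield, promote→Q0. Q0=[P1] Q1=[P2,P3,P4] Q2=[]
t=12-13: P1@Q0 runs 1, rem=8, I/O yield, promote→Q0. Q0=[P1] Q1=[P2,P3,P4] Q2=[]
t=13-14: P1@Q0 runs 1, rem=7, I/O yield, promote→Q0. Q0=[P1] Q1=[P2,P3,P4] Q2=[]
t=14-15: P1@Q0 runs 1, rem=6, I/O yield, promote→Q0. Q0=[P1] Q1=[P2,P3,P4] Q2=[]
t=15-16: P1@Q0 runs 1, rem=5, I/O yield, promote→Q0. Q0=[P1] Q1=[P2,P3,P4] Q2=[]
t=16-17: P1@Q0 runs 1, rem=4, I/O yield, promote→Q0. Q0=[P1] Q1=[P2,P3,P4] Q2=[]
t=17-18: P1@Q0 runs 1, rem=3, I/O yield, promote→Q0. Q0=[P1] Q1=[P2,P3,P4] Q2=[]
t=18-19: P1@Q0 runs 1, rem=2, I/O yield, promote→Q0. Q0=[P1] Q1=[P2,P3,P4] Q2=[]
t=19-20: P1@Q0 runs 1, rem=1, I/O yield, promote→Q0. Q0=[P1] Q1=[P2,P3,P4] Q2=[]
t=20-21: P1@Q0 runs 1, rem=0, completes. Q0=[] Q1=[P2,P3,P4] Q2=[]
t=21-27: P2@Q1 runs 6, rem=7, quantum used, demote→Q2. Q0=[] Q1=[P3,P4] Q2=[P2]
t=27-29: P3@Q1 runs 2, rem=0, completes. Q0=[] Q1=[P4] Q2=[P2]
t=29-35: P4@Q1 runs 6, rem=0, completes. Q0=[] Q1=[] Q2=[P2]
t=35-42: P2@Q2 runs 7, rem=0, completes. Q0=[] Q1=[] Q2=[]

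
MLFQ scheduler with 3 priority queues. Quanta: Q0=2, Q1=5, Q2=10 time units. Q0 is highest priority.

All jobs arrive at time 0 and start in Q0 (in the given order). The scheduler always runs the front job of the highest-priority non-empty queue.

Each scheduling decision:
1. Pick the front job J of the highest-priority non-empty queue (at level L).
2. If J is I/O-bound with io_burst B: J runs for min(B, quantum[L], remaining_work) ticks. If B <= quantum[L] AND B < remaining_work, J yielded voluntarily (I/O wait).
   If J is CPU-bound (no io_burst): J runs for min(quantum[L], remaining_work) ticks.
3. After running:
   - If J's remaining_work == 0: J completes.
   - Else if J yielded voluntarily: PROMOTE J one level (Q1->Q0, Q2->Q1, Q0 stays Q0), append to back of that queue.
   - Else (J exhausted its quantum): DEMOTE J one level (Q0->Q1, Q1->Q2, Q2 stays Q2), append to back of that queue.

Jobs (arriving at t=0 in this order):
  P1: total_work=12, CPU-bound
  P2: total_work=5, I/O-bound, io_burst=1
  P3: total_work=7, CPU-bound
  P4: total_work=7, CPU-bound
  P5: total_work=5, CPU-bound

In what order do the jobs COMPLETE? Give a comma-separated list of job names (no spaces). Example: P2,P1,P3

Answer: P2,P3,P4,P5,P1

Derivation:
t=0-2: P1@Q0 runs 2, rem=10, quantum used, demote→Q1. Q0=[P2,P3,P4,P5] Q1=[P1] Q2=[]
t=2-3: P2@Q0 runs 1, rem=4, I/O yield, promote→Q0. Q0=[P3,P4,P5,P2] Q1=[P1] Q2=[]
t=3-5: P3@Q0 runs 2, rem=5, quantum used, demote→Q1. Q0=[P4,P5,P2] Q1=[P1,P3] Q2=[]
t=5-7: P4@Q0 runs 2, rem=5, quantum used, demote→Q1. Q0=[P5,P2] Q1=[P1,P3,P4] Q2=[]
t=7-9: P5@Q0 runs 2, rem=3, quantum used, demote→Q1. Q0=[P2] Q1=[P1,P3,P4,P5] Q2=[]
t=9-10: P2@Q0 runs 1, rem=3, I/O yield, promote→Q0. Q0=[P2] Q1=[P1,P3,P4,P5] Q2=[]
t=10-11: P2@Q0 runs 1, rem=2, I/O yield, promote→Q0. Q0=[P2] Q1=[P1,P3,P4,P5] Q2=[]
t=11-12: P2@Q0 runs 1, rem=1, I/O yield, promote→Q0. Q0=[P2] Q1=[P1,P3,P4,P5] Q2=[]
t=12-13: P2@Q0 runs 1, rem=0, completes. Q0=[] Q1=[P1,P3,P4,P5] Q2=[]
t=13-18: P1@Q1 runs 5, rem=5, quantum used, demote→Q2. Q0=[] Q1=[P3,P4,P5] Q2=[P1]
t=18-23: P3@Q1 runs 5, rem=0, completes. Q0=[] Q1=[P4,P5] Q2=[P1]
t=23-28: P4@Q1 runs 5, rem=0, completes. Q0=[] Q1=[P5] Q2=[P1]
t=28-31: P5@Q1 runs 3, rem=0, completes. Q0=[] Q1=[] Q2=[P1]
t=31-36: P1@Q2 runs 5, rem=0, completes. Q0=[] Q1=[] Q2=[]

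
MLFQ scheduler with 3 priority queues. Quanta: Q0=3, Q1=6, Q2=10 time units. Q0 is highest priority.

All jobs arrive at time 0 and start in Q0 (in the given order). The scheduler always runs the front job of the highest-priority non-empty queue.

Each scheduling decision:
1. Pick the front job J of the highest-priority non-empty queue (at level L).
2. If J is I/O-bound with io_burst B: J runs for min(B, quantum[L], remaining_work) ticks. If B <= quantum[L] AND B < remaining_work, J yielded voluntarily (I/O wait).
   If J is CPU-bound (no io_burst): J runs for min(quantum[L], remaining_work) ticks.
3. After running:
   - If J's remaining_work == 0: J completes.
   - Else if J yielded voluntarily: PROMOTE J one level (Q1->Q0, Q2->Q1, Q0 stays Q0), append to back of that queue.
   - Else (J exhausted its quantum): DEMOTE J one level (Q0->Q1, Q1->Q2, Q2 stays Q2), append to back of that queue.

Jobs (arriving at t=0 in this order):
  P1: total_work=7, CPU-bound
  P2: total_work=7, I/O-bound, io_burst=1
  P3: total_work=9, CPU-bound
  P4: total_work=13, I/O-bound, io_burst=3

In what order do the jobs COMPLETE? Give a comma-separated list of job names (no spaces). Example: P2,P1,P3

Answer: P4,P2,P1,P3

Derivation:
t=0-3: P1@Q0 runs 3, rem=4, quantum used, demote→Q1. Q0=[P2,P3,P4] Q1=[P1] Q2=[]
t=3-4: P2@Q0 runs 1, rem=6, I/O yield, promote→Q0. Q0=[P3,P4,P2] Q1=[P1] Q2=[]
t=4-7: P3@Q0 runs 3, rem=6, quantum used, demote→Q1. Q0=[P4,P2] Q1=[P1,P3] Q2=[]
t=7-10: P4@Q0 runs 3, rem=10, I/O yield, promote→Q0. Q0=[P2,P4] Q1=[P1,P3] Q2=[]
t=10-11: P2@Q0 runs 1, rem=5, I/O yield, promote→Q0. Q0=[P4,P2] Q1=[P1,P3] Q2=[]
t=11-14: P4@Q0 runs 3, rem=7, I/O yield, promote→Q0. Q0=[P2,P4] Q1=[P1,P3] Q2=[]
t=14-15: P2@Q0 runs 1, rem=4, I/O yield, promote→Q0. Q0=[P4,P2] Q1=[P1,P3] Q2=[]
t=15-18: P4@Q0 runs 3, rem=4, I/O yield, promote→Q0. Q0=[P2,P4] Q1=[P1,P3] Q2=[]
t=18-19: P2@Q0 runs 1, rem=3, I/O yield, promote→Q0. Q0=[P4,P2] Q1=[P1,P3] Q2=[]
t=19-22: P4@Q0 runs 3, rem=1, I/O yield, promote→Q0. Q0=[P2,P4] Q1=[P1,P3] Q2=[]
t=22-23: P2@Q0 runs 1, rem=2, I/O yield, promote→Q0. Q0=[P4,P2] Q1=[P1,P3] Q2=[]
t=23-24: P4@Q0 runs 1, rem=0, completes. Q0=[P2] Q1=[P1,P3] Q2=[]
t=24-25: P2@Q0 runs 1, rem=1, I/O yield, promote→Q0. Q0=[P2] Q1=[P1,P3] Q2=[]
t=25-26: P2@Q0 runs 1, rem=0, completes. Q0=[] Q1=[P1,P3] Q2=[]
t=26-30: P1@Q1 runs 4, rem=0, completes. Q0=[] Q1=[P3] Q2=[]
t=30-36: P3@Q1 runs 6, rem=0, completes. Q0=[] Q1=[] Q2=[]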